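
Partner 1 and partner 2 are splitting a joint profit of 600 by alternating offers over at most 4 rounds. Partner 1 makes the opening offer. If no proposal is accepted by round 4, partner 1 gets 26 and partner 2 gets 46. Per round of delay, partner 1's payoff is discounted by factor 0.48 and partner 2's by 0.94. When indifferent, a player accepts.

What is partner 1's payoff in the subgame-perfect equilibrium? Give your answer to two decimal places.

Round 4 (partner 2 proposes): partner 1 gets 26 if talks fail, so partner 2 offers 26 and keeps 574.
Round 3 (partner 1 proposes): partner 2 can get 574 next round, worth 0.94 × 574 = 539.56 now; partner 1 offers that and keeps 60.44.
Round 2 (partner 2 proposes): partner 1 can get 60.44 next round, worth 0.48 × 60.44 = 29.0112 now, so partner 2 offers 29.0112, keeping 570.9888.
Round 1 (partner 1 proposes): partner 2 can get 570.9888 next round, worth 0.94 × 570.9888 = 536.729472 now, so partner 1 offers 536.729472, keeping 63.270528.

63.27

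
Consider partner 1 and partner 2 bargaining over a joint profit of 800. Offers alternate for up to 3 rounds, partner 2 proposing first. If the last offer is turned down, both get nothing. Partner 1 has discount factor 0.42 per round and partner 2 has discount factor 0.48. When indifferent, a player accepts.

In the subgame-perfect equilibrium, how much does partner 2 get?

Round 3 (partner 2 proposes): rejection yields 0 for partner 1; partner 2 offers 0 and keeps 800.
Round 2 (partner 1 proposes): partner 2 can get 800 next round, worth 0.48 × 800 = 384 now; partner 1 offers that and keeps 416.
Round 1 (partner 2 proposes): partner 1 can get 416 next round, worth 0.42 × 416 = 174.72 now; partner 2 offers that and keeps 625.28.

625.28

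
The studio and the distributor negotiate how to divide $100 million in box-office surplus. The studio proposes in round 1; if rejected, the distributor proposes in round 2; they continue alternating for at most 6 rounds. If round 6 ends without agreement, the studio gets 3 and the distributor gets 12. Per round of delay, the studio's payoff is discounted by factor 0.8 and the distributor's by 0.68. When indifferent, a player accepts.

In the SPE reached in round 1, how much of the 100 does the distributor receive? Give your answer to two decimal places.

40.52

Round 6 (the distributor proposes): the studio gets 3 if talks fail, so the distributor offers 3 and keeps 97.
Round 5 (the studio proposes): the distributor can get 97 next round, worth 0.68 × 97 = 65.96 now, so the studio offers 65.96, keeping 34.04.
Round 4 (the distributor proposes): the studio can get 34.04 next round, worth 0.8 × 34.04 = 27.232 now. The distributor offers 27.232 and keeps 100 − 27.232 = 72.768.
Round 3 (the studio proposes): the distributor can get 72.768 next round, worth 0.68 × 72.768 = 49.48224 now; the studio offers that and keeps 50.51776.
Round 2 (the distributor proposes): the studio can get 50.51776 next round, worth 0.8 × 50.51776 = 40.414208 now. The distributor offers 40.414208 and keeps 100 − 40.414208 = 59.585792.
Round 1 (the studio proposes): the distributor can get 59.585792 next round, worth 0.68 × 59.585792 = 40.51833856 now, so the studio offers 40.51833856, keeping 59.48166144.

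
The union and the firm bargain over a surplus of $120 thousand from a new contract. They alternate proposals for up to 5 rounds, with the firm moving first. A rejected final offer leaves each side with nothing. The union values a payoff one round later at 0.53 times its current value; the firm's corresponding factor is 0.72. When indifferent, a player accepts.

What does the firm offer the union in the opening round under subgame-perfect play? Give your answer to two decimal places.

Round 5 (the firm proposes): the union will accept anything ≥ 0, so the firm offers 0 and keeps 120.
Round 4 (the union proposes): the firm can get 120 next round, worth 0.72 × 120 = 86.4 now; the union offers that and keeps 33.6.
Round 3 (the firm proposes): the union can get 33.6 next round, worth 0.53 × 33.6 = 17.808 now, so the firm offers 17.808, keeping 102.192.
Round 2 (the union proposes): the firm can get 102.192 next round, worth 0.72 × 102.192 = 73.57824 now. The union offers 73.57824 and keeps 120 − 73.57824 = 46.42176.
Round 1 (the firm proposes): the union can get 46.42176 next round, worth 0.53 × 46.42176 = 24.6035328 now. The firm offers 24.6035328 and keeps 120 − 24.6035328 = 95.3964672.

24.60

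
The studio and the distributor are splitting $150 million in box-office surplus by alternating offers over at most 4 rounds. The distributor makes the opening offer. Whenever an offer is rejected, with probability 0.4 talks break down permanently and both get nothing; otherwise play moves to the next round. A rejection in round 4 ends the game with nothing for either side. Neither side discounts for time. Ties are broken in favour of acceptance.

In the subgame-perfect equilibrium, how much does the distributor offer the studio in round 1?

Round 4 (the studio proposes): the distributor will accept anything ≥ 0, so the studio offers 0 and keeps 150.
Round 3 (the distributor proposes): rejecting gives the studio an expected 0.6 × 150 = 90; the distributor offers that and keeps 60.
Round 2 (the studio proposes): rejecting gives the distributor an expected 0.6 × 60 = 36; the studio offers that and keeps 114.
Round 1 (the distributor proposes): rejecting gives the studio an expected 0.6 × 114 = 68.4, so the distributor offers 68.4, keeping 81.6.

68.4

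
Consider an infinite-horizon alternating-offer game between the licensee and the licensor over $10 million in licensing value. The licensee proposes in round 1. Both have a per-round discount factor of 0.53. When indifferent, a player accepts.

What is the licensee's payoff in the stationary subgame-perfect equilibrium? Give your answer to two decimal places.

6.54

Let x be the licensee's share when the licensee proposes and y be the licensor's share when the licensor proposes.
The licensor accepts iff offered ≥ 0.53·y, so x = 10 − 0.53y. Symmetrically y = 10 − 0.53x.
Substituting: x = 10 − 0.53(10 − 0.53x), giving x(1 − 0.53·0.53) = 10(1 − 0.53).
So x = 10 × 0.47 / 0.7191 ≈ 6.5359, and the licensor receives 10 − x ≈ 3.4641.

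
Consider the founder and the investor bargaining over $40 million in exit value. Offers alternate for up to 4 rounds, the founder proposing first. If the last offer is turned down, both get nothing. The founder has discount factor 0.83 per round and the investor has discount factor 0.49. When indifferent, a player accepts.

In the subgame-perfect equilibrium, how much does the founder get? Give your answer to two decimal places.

28.70

Work backward from the last round.
Round 4 (the investor proposes): rejection yields 0 for the founder; the investor offers 0 and keeps 40.
Round 3 (the founder proposes): the investor can get 40 next round, worth 0.49 × 40 = 19.6 now; the founder offers that and keeps 20.4.
Round 2 (the investor proposes): the founder can get 20.4 next round, worth 0.83 × 20.4 = 16.932 now. The investor offers 16.932 and keeps 40 − 16.932 = 23.068.
Round 1 (the founder proposes): the investor can get 23.068 next round, worth 0.49 × 23.068 = 11.30332 now. The founder offers 11.30332 and keeps 40 − 11.30332 = 28.69668.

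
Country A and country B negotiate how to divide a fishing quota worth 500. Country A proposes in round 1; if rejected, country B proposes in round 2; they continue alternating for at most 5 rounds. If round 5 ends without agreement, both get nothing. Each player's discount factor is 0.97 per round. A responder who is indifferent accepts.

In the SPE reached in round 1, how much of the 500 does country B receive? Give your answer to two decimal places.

Round 5 (country A proposes): country B will accept anything ≥ 0, so country A offers 0 and keeps 500.
Round 4 (country B proposes): country A can get 500 next round, worth 0.97 × 500 = 485 now. Country B offers 485 and keeps 500 − 485 = 15.
Round 3 (country A proposes): country B can get 15 next round, worth 0.97 × 15 = 14.55 now, so country A offers 14.55, keeping 485.45.
Round 2 (country B proposes): country A can get 485.45 next round, worth 0.97 × 485.45 = 470.8865 now, so country B offers 470.8865, keeping 29.1135.
Round 1 (country A proposes): country B can get 29.1135 next round, worth 0.97 × 29.1135 = 28.240095 now. Country A offers 28.240095 and keeps 500 − 28.240095 = 471.759905.

28.24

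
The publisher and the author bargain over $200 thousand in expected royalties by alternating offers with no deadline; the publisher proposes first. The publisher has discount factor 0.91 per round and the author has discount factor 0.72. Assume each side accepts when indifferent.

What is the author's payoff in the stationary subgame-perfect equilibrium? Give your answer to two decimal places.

In a stationary SPE each proposer offers the other exactly their discounted continuation value.
If the publisher keeps x when proposing and the author keeps y when proposing, then x = 200 − 0.72y and y = 200 − 0.91x.
Solving: x = 200(1 − 0.72) / (1 − 0.91·0.72) = 56 / 0.3448 ≈ 162.4130.
The author gets 200 − 162.4130 ≈ 37.5870.

37.59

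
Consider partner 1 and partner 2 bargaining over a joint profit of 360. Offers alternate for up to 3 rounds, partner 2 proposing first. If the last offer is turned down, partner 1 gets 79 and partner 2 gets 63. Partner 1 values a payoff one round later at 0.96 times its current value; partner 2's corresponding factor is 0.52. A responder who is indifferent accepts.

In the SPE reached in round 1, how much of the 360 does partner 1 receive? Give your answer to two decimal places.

Round 3 (partner 2 proposes): partner 1 gets 79 if talks fail, so partner 2 offers 79 and keeps 281.
Round 2 (partner 1 proposes): partner 2 can get 281 next round, worth 0.52 × 281 = 146.12 now. Partner 1 offers 146.12 and keeps 360 − 146.12 = 213.88.
Round 1 (partner 2 proposes): partner 1 can get 213.88 next round, worth 0.96 × 213.88 = 205.3248 now; partner 2 offers that and keeps 154.6752.

205.32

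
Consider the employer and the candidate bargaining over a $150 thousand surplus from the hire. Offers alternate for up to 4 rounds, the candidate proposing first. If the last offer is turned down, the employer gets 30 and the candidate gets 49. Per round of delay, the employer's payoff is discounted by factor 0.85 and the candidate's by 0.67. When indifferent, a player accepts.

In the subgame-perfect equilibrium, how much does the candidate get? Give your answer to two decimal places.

59.03

Round 4 (the employer proposes): the candidate gets 49 if talks fail, so the employer offers 49 and keeps 101.
Round 3 (the candidate proposes): the employer can get 101 next round, worth 0.85 × 101 = 85.85 now. The candidate offers 85.85 and keeps 150 − 85.85 = 64.15.
Round 2 (the employer proposes): the candidate can get 64.15 next round, worth 0.67 × 64.15 = 42.9805 now, so the employer offers 42.9805, keeping 107.0195.
Round 1 (the candidate proposes): the employer can get 107.0195 next round, worth 0.85 × 107.0195 = 90.966575 now, so the candidate offers 90.966575, keeping 59.033425.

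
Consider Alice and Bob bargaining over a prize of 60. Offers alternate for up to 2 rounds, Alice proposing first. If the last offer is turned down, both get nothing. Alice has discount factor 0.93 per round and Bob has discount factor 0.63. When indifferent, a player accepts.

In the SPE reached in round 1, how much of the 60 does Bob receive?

Solve by backward induction from round 2.
Round 2 (Bob proposes): rejection yields 0 for Alice; Bob offers 0 and keeps 60.
Round 1 (Alice proposes): Bob can get 60 next round, worth 0.63 × 60 = 37.8 now; Alice offers that and keeps 22.2.

37.8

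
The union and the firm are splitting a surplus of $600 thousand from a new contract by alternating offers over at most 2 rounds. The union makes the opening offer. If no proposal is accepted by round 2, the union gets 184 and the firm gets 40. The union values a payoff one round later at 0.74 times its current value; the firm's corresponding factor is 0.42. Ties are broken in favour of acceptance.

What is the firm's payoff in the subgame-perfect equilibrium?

Round 2 (the firm proposes): the union gets 184 if talks fail, so the firm offers 184 and keeps 416.
Round 1 (the union proposes): the firm can get 416 next round, worth 0.42 × 416 = 174.72 now. The union offers 174.72 and keeps 600 − 174.72 = 425.28.

174.72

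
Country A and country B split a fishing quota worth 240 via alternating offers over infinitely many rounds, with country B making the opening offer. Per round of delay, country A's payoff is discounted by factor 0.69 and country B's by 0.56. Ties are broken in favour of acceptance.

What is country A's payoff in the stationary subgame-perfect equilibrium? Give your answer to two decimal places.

When country B proposes, country A accepts any offer worth at least 0.69 times what country A would get by proposing next round; and vice versa.
This gives x = 240 − 0.69y and y = 240 − 0.56x, where x and y are each side's share when it proposes.
Hence (1 − 0.69·0.56)x = 240(1 − 0.69), i.e. 0.6136·x = 74.4.
x ≈ 121.2516; country A's share is 240 − x ≈ 118.7484.

118.75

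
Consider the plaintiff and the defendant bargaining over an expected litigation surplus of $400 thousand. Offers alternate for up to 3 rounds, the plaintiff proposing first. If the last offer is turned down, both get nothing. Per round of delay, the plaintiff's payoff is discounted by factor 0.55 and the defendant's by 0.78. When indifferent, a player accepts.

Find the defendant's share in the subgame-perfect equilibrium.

140.4

Round 3 (the plaintiff proposes): the defendant will accept anything ≥ 0, so the plaintiff offers 0 and keeps 400.
Round 2 (the defendant proposes): the plaintiff can get 400 next round, worth 0.55 × 400 = 220 now. The defendant offers 220 and keeps 400 − 220 = 180.
Round 1 (the plaintiff proposes): the defendant can get 180 next round, worth 0.78 × 180 = 140.4 now. The plaintiff offers 140.4 and keeps 400 − 140.4 = 259.6.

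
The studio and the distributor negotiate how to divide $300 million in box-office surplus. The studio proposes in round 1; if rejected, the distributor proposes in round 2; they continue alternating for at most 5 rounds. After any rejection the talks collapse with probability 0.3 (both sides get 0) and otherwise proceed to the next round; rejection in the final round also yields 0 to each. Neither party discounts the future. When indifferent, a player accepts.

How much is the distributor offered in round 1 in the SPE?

93.87

Round 5 (the studio proposes): the distributor will accept anything ≥ 0, so the studio offers 0 and keeps 300.
Round 4 (the distributor proposes): rejecting gives the studio an expected 0.7 × 300 = 210. The distributor offers 210 and keeps 300 − 210 = 90.
Round 3 (the studio proposes): rejecting gives the distributor an expected 0.7 × 90 = 63, so the studio offers 63, keeping 237.
Round 2 (the distributor proposes): rejecting gives the studio an expected 0.7 × 237 = 165.9; the distributor offers that and keeps 134.1.
Round 1 (the studio proposes): rejecting gives the distributor an expected 0.7 × 134.1 = 93.87. The studio offers 93.87 and keeps 300 − 93.87 = 206.13.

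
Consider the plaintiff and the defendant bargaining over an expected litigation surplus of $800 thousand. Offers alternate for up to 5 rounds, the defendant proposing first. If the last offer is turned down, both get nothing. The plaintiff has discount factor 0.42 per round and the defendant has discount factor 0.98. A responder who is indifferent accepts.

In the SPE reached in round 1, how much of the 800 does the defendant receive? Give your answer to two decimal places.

Round 5 (the defendant proposes): rejection yields 0 for the plaintiff; the defendant offers 0 and keeps 800.
Round 4 (the plaintiff proposes): the defendant can get 800 next round, worth 0.98 × 800 = 784 now. The plaintiff offers 784 and keeps 800 − 784 = 16.
Round 3 (the defendant proposes): the plaintiff can get 16 next round, worth 0.42 × 16 = 6.72 now. The defendant offers 6.72 and keeps 800 − 6.72 = 793.28.
Round 2 (the plaintiff proposes): the defendant can get 793.28 next round, worth 0.98 × 793.28 = 777.4144 now, so the plaintiff offers 777.4144, keeping 22.5856.
Round 1 (the defendant proposes): the plaintiff can get 22.5856 next round, worth 0.42 × 22.5856 = 9.485952 now. The defendant offers 9.485952 and keeps 800 − 9.485952 = 790.514048.

790.51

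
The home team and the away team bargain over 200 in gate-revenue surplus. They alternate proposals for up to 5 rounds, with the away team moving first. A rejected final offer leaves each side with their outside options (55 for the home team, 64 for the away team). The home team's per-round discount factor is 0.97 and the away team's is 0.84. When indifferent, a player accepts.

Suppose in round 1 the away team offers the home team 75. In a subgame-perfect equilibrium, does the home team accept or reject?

Work out the home team's continuation value if the offer is rejected.
Round 5 (the away team proposes): the home team gets 55 if talks fail, so the away team offers 55 and keeps 145.
Round 4 (the home team proposes): the away team can get 145 next round, worth 0.84 × 145 = 121.8 now. The home team offers 121.8 and keeps 200 − 121.8 = 78.2.
Round 3 (the away team proposes): the home team can get 78.2 next round, worth 0.97 × 78.2 = 75.854 now; the away team offers that and keeps 124.146.
Round 2 (the home team proposes): the away team can get 124.146 next round, worth 0.84 × 124.146 = 104.28264 now. The home team offers 104.28264 and keeps 200 − 104.28264 = 95.71736.
So by rejecting in round 1, the home team gets 95.71736 next round, worth 0.97 × 95.71736 = 92.8458392 now.
Offer 75 < 92.8458392, so the home team rejects.

Reject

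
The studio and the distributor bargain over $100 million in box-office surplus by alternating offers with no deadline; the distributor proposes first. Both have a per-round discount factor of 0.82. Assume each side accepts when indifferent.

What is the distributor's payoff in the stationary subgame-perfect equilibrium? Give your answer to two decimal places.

54.95

In a stationary SPE each proposer offers the other exactly their discounted continuation value.
If the distributor keeps x when proposing and the studio keeps y when proposing, then x = 100 − 0.82y and y = 100 − 0.82x.
Solving: x = 100(1 − 0.82) / (1 − 0.82·0.82) = 18 / 0.3276 ≈ 54.9451.
The studio gets 100 − 54.9451 ≈ 45.0549.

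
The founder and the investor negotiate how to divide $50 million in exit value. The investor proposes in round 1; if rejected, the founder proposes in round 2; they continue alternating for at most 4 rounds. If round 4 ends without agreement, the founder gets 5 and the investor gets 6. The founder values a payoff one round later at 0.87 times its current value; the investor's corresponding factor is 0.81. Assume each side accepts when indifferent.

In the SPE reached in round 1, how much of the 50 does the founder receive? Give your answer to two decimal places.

Work backward from the last round.
Round 4 (the founder proposes): the investor gets 6 if talks fail, so the founder offers 6 and keeps 44.
Round 3 (the investor proposes): the founder can get 44 next round, worth 0.87 × 44 = 38.28 now, so the investor offers 38.28, keeping 11.72.
Round 2 (the founder proposes): the investor can get 11.72 next round, worth 0.81 × 11.72 = 9.4932 now, so the founder offers 9.4932, keeping 40.5068.
Round 1 (the investor proposes): the founder can get 40.5068 next round, worth 0.87 × 40.5068 = 35.240916 now. The investor offers 35.240916 and keeps 50 − 35.240916 = 14.759084.

35.24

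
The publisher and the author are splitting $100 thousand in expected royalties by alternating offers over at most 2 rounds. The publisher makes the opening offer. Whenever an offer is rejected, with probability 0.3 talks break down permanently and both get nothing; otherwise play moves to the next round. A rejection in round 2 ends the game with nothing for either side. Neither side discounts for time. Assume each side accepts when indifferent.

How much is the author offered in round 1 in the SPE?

Round 2 (the author proposes): rejection yields 0 for the publisher; the author offers 0 and keeps 100.
Round 1 (the publisher proposes): rejecting gives the author an expected 0.7 × 100 = 70. The publisher offers 70 and keeps 100 − 70 = 30.

70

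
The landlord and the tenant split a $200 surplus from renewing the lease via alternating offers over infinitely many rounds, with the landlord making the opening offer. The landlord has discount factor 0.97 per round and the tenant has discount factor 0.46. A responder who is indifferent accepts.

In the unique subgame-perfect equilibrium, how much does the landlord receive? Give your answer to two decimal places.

195.02

In a stationary SPE each proposer offers the other exactly their discounted continuation value.
If the landlord keeps x when proposing and the tenant keeps y when proposing, then x = 200 − 0.46y and y = 200 − 0.97x.
Solving: x = 200(1 − 0.46) / (1 − 0.97·0.46) = 108 / 0.5538 ≈ 195.0163.
The tenant gets 200 − 195.0163 ≈ 4.9837.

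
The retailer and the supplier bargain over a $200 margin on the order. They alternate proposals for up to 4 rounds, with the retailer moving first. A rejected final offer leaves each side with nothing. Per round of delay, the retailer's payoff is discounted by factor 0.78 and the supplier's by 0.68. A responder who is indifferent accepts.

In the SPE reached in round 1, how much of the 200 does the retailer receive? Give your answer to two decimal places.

Round 4 (the supplier proposes): the retailer will accept anything ≥ 0, so the supplier offers 0 and keeps 200.
Round 3 (the retailer proposes): the supplier can get 200 next round, worth 0.68 × 200 = 136 now; the retailer offers that and keeps 64.
Round 2 (the supplier proposes): the retailer can get 64 next round, worth 0.78 × 64 = 49.92 now, so the supplier offers 49.92, keeping 150.08.
Round 1 (the retailer proposes): the supplier can get 150.08 next round, worth 0.68 × 150.08 = 102.0544 now; the retailer offers that and keeps 97.9456.

97.95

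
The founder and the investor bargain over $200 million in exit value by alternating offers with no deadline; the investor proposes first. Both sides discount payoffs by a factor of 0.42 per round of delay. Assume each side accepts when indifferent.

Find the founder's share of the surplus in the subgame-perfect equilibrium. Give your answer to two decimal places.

Let x be the investor's share when the investor proposes and y be the founder's share when the founder proposes.
The founder accepts iff offered ≥ 0.42·y, so x = 200 − 0.42y. Symmetrically y = 200 − 0.42x.
Substituting: x = 200 − 0.42(200 − 0.42x), giving x(1 − 0.42·0.42) = 200(1 − 0.42).
So x = 200 × 0.58 / 0.8236 ≈ 140.8451, and the founder receives 200 − x ≈ 59.1549.

59.15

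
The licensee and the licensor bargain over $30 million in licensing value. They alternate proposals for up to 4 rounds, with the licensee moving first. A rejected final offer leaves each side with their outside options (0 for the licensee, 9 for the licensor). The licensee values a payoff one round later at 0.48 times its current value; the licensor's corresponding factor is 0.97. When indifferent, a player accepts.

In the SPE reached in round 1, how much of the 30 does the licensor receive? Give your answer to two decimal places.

28.68

Round 4 (the licensor proposes): the licensee will accept anything ≥ 0, so the licensor offers 0 and keeps 30.
Round 3 (the licensee proposes): the licensor can get 30 next round, worth 0.97 × 30 = 29.1 now, so the licensee offers 29.1, keeping 0.9.
Round 2 (the licensor proposes): the licensee can get 0.9 next round, worth 0.48 × 0.9 = 0.432 now, so the licensor offers 0.432, keeping 29.568.
Round 1 (the licensee proposes): the licensor can get 29.568 next round, worth 0.97 × 29.568 = 28.68096 now. The licensee offers 28.68096 and keeps 30 − 28.68096 = 1.31904.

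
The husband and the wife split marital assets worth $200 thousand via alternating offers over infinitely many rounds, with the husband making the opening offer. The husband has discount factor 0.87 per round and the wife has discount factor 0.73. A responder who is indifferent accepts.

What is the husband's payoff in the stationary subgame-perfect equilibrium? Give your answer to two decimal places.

Let x be the husband's share when the husband proposes and y be the wife's share when the wife proposes.
The wife accepts iff offered ≥ 0.73·y, so x = 200 − 0.73y. Symmetrically y = 200 − 0.87x.
Substituting: x = 200 − 0.73(200 − 0.87x), giving x(1 − 0.87·0.73) = 200(1 − 0.73).
So x = 200 × 0.27 / 0.3649 ≈ 147.9857, and the wife receives 200 − x ≈ 52.0143.

147.99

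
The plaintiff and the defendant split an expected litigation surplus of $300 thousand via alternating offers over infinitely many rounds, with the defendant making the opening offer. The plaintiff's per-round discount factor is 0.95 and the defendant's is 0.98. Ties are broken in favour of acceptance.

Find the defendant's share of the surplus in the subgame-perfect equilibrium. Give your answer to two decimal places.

217.39

In a stationary SPE each proposer offers the other exactly their discounted continuation value.
If the defendant keeps x when proposing and the plaintiff keeps y when proposing, then x = 300 − 0.95y and y = 300 − 0.98x.
Solving: x = 300(1 − 0.95) / (1 − 0.98·0.95) = 15 / 0.069 ≈ 217.3913.
The plaintiff gets 300 − 217.3913 ≈ 82.6087.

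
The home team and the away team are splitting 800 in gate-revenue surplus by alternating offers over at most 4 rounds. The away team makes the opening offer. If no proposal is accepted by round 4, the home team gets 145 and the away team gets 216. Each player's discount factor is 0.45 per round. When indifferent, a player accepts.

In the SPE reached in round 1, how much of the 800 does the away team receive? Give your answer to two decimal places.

548.78

By backward induction:
Round 4 (the home team proposes): the away team gets 216 if talks fail, so the home team offers 216 and keeps 584.
Round 3 (the away team proposes): the home team can get 584 next round, worth 0.45 × 584 = 262.8 now. The away team offers 262.8 and keeps 800 − 262.8 = 537.2.
Round 2 (the home team proposes): the away team can get 537.2 next round, worth 0.45 × 537.2 = 241.74 now; the home team offers that and keeps 558.26.
Round 1 (the away team proposes): the home team can get 558.26 next round, worth 0.45 × 558.26 = 251.217 now; the away team offers that and keeps 548.783.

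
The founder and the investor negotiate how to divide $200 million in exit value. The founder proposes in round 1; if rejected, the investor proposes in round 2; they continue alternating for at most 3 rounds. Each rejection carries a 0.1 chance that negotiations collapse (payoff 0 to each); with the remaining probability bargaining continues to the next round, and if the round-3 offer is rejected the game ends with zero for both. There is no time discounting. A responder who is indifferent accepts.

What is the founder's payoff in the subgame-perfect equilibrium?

Round 3 (the founder proposes): the investor will accept anything ≥ 0, so the founder offers 0 and keeps 200.
Round 2 (the investor proposes): rejecting gives the founder an expected 0.9 × 200 = 180, so the investor offers 180, keeping 20.
Round 1 (the founder proposes): rejecting gives the investor an expected 0.9 × 20 = 18; the founder offers that and keeps 182.

182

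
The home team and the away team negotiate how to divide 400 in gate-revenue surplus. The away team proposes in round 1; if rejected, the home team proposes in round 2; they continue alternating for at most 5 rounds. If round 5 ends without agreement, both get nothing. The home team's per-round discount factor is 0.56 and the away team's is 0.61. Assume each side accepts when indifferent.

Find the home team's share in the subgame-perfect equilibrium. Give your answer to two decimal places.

117.20

By backward induction:
Round 5 (the away team proposes): rejection yields 0 for the home team; the away team offers 0 and keeps 400.
Round 4 (the home team proposes): the away team can get 400 next round, worth 0.61 × 400 = 244 now; the home team offers that and keeps 156.
Round 3 (the away team proposes): the home team can get 156 next round, worth 0.56 × 156 = 87.36 now; the away team offers that and keeps 312.64.
Round 2 (the home team proposes): the away team can get 312.64 next round, worth 0.61 × 312.64 = 190.7104 now. The home team offers 190.7104 and keeps 400 − 190.7104 = 209.2896.
Round 1 (the away team proposes): the home team can get 209.2896 next round, worth 0.56 × 209.2896 = 117.202176 now, so the away team offers 117.202176, keeping 282.797824.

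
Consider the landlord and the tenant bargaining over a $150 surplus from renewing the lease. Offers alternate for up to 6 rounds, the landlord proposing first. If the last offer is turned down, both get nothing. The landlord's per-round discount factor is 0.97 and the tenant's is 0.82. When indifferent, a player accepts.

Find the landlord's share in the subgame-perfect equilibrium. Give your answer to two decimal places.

Round 6 (the tenant proposes): the landlord will accept anything ≥ 0, so the tenant offers 0 and keeps 150.
Round 5 (the landlord proposes): the tenant can get 150 next round, worth 0.82 × 150 = 123 now; the landlord offers that and keeps 27.
Round 4 (the tenant proposes): the landlord can get 27 next round, worth 0.97 × 27 = 26.19 now. The tenant offers 26.19 and keeps 150 − 26.19 = 123.81.
Round 3 (the landlord proposes): the tenant can get 123.81 next round, worth 0.82 × 123.81 = 101.5242 now, so the landlord offers 101.5242, keeping 48.4758.
Round 2 (the tenant proposes): the landlord can get 48.4758 next round, worth 0.97 × 48.4758 = 47.021526 now; the tenant offers that and keeps 102.978474.
Round 1 (the landlord proposes): the tenant can get 102.978474 next round, worth 0.82 × 102.978474 = 84.44234868 now; the landlord offers that and keeps 65.55765132.

65.56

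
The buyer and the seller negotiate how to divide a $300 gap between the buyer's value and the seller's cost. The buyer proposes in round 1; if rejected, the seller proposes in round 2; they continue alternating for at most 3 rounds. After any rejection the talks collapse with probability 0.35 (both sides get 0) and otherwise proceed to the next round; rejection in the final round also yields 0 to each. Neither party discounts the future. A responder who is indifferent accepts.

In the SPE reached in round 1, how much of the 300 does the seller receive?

68.25

Round 3 (the buyer proposes): rejection yields 0 for the seller; the buyer offers 0 and keeps 300.
Round 2 (the seller proposes): rejecting gives the buyer an expected 0.65 × 300 = 195, so the seller offers 195, keeping 105.
Round 1 (the buyer proposes): rejecting gives the seller an expected 0.65 × 105 = 68.25, so the buyer offers 68.25, keeping 231.75.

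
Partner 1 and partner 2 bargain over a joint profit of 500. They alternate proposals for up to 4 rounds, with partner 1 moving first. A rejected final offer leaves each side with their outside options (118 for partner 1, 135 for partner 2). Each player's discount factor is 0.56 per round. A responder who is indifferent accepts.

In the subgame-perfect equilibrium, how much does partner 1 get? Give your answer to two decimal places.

309.71

Round 4 (partner 2 proposes): partner 1 gets 118 if talks fail, so partner 2 offers 118 and keeps 382.
Round 3 (partner 1 proposes): partner 2 can get 382 next round, worth 0.56 × 382 = 213.92 now; partner 1 offers that and keeps 286.08.
Round 2 (partner 2 proposes): partner 1 can get 286.08 next round, worth 0.56 × 286.08 = 160.2048 now; partner 2 offers that and keeps 339.7952.
Round 1 (partner 1 proposes): partner 2 can get 339.7952 next round, worth 0.56 × 339.7952 = 190.285312 now; partner 1 offers that and keeps 309.714688.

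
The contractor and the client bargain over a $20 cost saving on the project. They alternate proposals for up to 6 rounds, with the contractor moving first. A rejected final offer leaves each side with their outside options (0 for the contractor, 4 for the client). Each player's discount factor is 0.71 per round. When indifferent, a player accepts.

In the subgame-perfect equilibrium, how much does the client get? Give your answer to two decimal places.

9.80

Round 6 (the client proposes): rejection yields 0 for the contractor; the client offers 0 and keeps 20.
Round 5 (the contractor proposes): the client can get 20 next round, worth 0.71 × 20 = 14.2 now, so the contractor offers 14.2, keeping 5.8.
Round 4 (the client proposes): the contractor can get 5.8 next round, worth 0.71 × 5.8 = 4.118 now. The client offers 4.118 and keeps 20 − 4.118 = 15.882.
Round 3 (the contractor proposes): the client can get 15.882 next round, worth 0.71 × 15.882 = 11.27622 now; the contractor offers that and keeps 8.72378.
Round 2 (the client proposes): the contractor can get 8.72378 next round, worth 0.71 × 8.72378 = 6.1938838 now. The client offers 6.1938838 and keeps 20 − 6.1938838 = 13.8061162.
Round 1 (the contractor proposes): the client can get 13.8061162 next round, worth 0.71 × 13.8061162 = 9.802342502 now. The contractor offers 9.802342502 and keeps 20 − 9.802342502 = 10.197657498.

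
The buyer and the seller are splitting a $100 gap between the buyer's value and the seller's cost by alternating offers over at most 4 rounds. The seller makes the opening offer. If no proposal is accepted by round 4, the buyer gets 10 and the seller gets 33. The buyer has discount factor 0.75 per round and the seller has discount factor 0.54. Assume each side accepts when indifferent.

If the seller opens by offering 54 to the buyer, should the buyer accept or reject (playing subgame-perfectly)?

Reject

Round 4 (the buyer proposes): the seller gets 33 if talks fail, so the buyer offers 33 and keeps 67.
Round 3 (the seller proposes): the buyer can get 67 next round, worth 0.75 × 67 = 50.25 now, so the seller offers 50.25, keeping 49.75.
Round 2 (the buyer proposes): the seller can get 49.75 next round, worth 0.54 × 49.75 = 26.865 now, so the buyer offers 26.865, keeping 73.135.
So by rejecting in round 1, the buyer gets 73.135 next round, worth 0.75 × 73.135 = 54.85125 now.
Offer 54 < 54.85125, so the buyer rejects.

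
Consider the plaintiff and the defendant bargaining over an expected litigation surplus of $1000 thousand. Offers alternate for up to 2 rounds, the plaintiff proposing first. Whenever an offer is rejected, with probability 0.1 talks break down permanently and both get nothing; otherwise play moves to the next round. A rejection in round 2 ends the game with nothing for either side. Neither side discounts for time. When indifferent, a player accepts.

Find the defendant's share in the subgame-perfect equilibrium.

900

Round 2 (the defendant proposes): the plaintiff will accept anything ≥ 0, so the defendant offers 0 and keeps 1000.
Round 1 (the plaintiff proposes): rejecting gives the defendant an expected 0.9 × 1000 = 900, so the plaintiff offers 900, keeping 100.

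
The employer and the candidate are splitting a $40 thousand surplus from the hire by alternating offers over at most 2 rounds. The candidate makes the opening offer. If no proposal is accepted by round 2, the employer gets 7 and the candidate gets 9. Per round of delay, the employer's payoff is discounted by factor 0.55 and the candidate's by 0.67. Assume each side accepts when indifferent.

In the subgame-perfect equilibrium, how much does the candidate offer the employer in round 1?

Round 2 (the employer proposes): the candidate gets 9 if talks fail, so the employer offers 9 and keeps 31.
Round 1 (the candidate proposes): the employer can get 31 next round, worth 0.55 × 31 = 17.05 now, so the candidate offers 17.05, keeping 22.95.

17.05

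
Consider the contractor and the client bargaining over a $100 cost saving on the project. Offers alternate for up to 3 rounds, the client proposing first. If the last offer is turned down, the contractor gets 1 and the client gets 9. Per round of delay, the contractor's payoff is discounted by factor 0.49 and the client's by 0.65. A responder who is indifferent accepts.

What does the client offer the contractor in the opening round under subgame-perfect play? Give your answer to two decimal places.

Work backward from the last round.
Round 3 (the client proposes): the contractor gets 1 if talks fail, so the client offers 1 and keeps 99.
Round 2 (the contractor proposes): the client can get 99 next round, worth 0.65 × 99 = 64.35 now; the contractor offers that and keeps 35.65.
Round 1 (the client proposes): the contractor can get 35.65 next round, worth 0.49 × 35.65 = 17.4685 now; the client offers that and keeps 82.5315.

17.47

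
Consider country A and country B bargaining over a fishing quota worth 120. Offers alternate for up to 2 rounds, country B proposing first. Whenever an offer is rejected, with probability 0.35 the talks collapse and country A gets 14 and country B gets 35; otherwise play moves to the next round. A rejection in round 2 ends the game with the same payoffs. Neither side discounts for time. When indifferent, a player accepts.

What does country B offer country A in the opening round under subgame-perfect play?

Round 2 (country A proposes): country B gets 35 if talks fail, so country A offers 35 and keeps 85.
Round 1 (country B proposes): rejecting gives country A an expected 0.65 × 85 + 0.35 × 14 = 60.15, so country B offers 60.15, keeping 59.85.

60.15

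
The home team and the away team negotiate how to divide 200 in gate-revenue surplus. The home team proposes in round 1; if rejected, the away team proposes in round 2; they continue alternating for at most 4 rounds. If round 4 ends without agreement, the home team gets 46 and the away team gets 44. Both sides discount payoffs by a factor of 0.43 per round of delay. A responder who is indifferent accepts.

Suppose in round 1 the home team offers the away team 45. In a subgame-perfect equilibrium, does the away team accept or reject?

Reject

Round 4 (the away team proposes): the home team gets 46 if talks fail, so the away team offers 46 and keeps 154.
Round 3 (the home team proposes): the away team can get 154 next round, worth 0.43 × 154 = 66.22 now. The home team offers 66.22 and keeps 200 − 66.22 = 133.78.
Round 2 (the away team proposes): the home team can get 133.78 next round, worth 0.43 × 133.78 = 57.5254 now; the away team offers that and keeps 142.4746.
So by rejecting in round 1, the away team gets 142.4746 next round, worth 0.43 × 142.4746 = 61.264078 now.
Offer 45 < 61.264078, so the away team rejects.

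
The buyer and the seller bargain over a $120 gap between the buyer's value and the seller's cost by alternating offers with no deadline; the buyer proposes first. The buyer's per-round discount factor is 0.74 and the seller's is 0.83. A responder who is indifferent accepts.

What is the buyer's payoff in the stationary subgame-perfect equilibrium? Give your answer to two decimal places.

When the buyer proposes, the seller accepts any offer worth at least 0.83 times what the seller would get by proposing next round; and vice versa.
This gives x = 120 − 0.83y and y = 120 − 0.74x, where x and y are each side's share when it proposes.
Hence (1 − 0.83·0.74)x = 120(1 − 0.83), i.e. 0.3858·x = 20.4.
x ≈ 52.8771; the seller's share is 120 − x ≈ 67.1229.

52.88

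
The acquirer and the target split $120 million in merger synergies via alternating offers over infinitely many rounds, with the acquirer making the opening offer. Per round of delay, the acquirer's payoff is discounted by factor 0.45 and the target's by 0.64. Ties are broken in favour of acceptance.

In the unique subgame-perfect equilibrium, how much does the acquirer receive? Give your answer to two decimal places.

In a stationary SPE each proposer offers the other exactly their discounted continuation value.
If the acquirer keeps x when proposing and the target keeps y when proposing, then x = 120 − 0.64y and y = 120 − 0.45x.
Solving: x = 120(1 − 0.64) / (1 − 0.45·0.64) = 43.2 / 0.712 ≈ 60.6742.
The target gets 120 − 60.6742 ≈ 59.3258.

60.67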